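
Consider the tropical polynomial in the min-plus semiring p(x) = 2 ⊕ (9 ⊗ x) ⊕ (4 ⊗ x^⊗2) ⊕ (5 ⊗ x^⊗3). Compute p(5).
p(5) = 2

A tropical monomial a ⊗ x^⊗i evaluates to a + i · x. Evaluating each term at x = 5:
  Term 0 contributes 2 + 0 · 5 = 2
  Term 1 contributes 9 + 1 · 5 = 14
  Term 2 contributes 4 + 2 · 5 = 14
  Term 3 contributes 5 + 3 · 5 = 20
p(5) = ⊕ of these = min[2, 14, 14, 20] = 2.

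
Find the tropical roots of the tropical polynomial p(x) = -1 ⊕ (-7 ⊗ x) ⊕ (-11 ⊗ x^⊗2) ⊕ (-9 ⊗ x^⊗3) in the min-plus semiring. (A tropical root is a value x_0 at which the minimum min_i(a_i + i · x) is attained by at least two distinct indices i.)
Roots: {-2, 4, 6}

Each tropical root is a break point of the lower envelope of the lines y = a_i + i · x (there are 4 lines, with slopes 0, 1, ..., 3). Only the lines that attain the minimum somewhere contribute to roots; other lines are dominated. Here the surviving (envelope) indices are i = 3, i = 2, i = 1, i = 0.
Intersections between consecutive envelope lines give the roots: for adjacent envelope indices i < j the intersection is x = (a_i − a_j) / (j − i). Reading off the sorted break points: {-2, 4, 6}.
Verification: at each break x_0, at least two indices attain the minimum of min_i(a_i + i · x_0).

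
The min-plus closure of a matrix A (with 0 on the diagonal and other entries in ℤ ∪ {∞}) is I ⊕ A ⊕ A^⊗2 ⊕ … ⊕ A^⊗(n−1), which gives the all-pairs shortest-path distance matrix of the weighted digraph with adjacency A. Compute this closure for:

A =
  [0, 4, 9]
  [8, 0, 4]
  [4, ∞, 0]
Closure =
  [0, 4, 8]
  [8, 0, 4]
  [4, 8, 0]

This is the Floyd-Warshall all-pairs shortest-path computation. For each intermediate vertex k = 0, 1, …, 2, update dist[i][j] ← min(dist[i][j], dist[i][k] + dist[k][j]). The final matrix gives, for each (i, j), the minimum total weight of any directed path from i to j (possibly empty when i = j).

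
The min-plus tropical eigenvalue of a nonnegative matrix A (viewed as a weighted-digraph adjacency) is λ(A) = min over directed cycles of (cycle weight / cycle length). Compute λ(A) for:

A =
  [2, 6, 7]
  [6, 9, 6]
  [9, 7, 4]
λ(A) = 2

Enumerate directed cycles and compute their means (weight / length). Sample:
  cycle 0 → 0: weight = 2, length = 1, mean = 2/1 ≈ 2.000
  cycle 1 → 1: weight = 9, length = 1, mean = 9/1 ≈ 9.000
  cycle 2 → 2: weight = 4, length = 1, mean = 4/1 ≈ 4.000
  cycle 0 → 1 → 0: weight = 12, length = 2, mean = 12/2 ≈ 6.000
  cycle 0 → 2 → 0: weight = 16, length = 2, mean = 16/2 ≈ 8.000
  cycle 1 → 0 → 1: weight = 12, length = 2, mean = 12/2 ≈ 6.000
Minimum mean = 2.000, attained e.g. along the cycle 0 → 0 with weight 2 and length 1. So λ(A) = 2/1 = 2.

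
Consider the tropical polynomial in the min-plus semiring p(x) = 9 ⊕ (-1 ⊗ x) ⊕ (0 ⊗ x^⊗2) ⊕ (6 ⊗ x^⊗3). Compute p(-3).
p(-3) = -6

A tropical monomial a ⊗ x^⊗i evaluates to a + i · x. Evaluating each term at x = -3:
  Term 0 contributes 9 + 0 · -3 = 9
  Term 1 contributes -1 + 1 · -3 = -4
  Term 2 contributes 0 + 2 · -3 = -6
  Term 3 contributes 6 + 3 · -3 = -3
p(-3) = ⊕ of these = min[9, -4, -6, -3] = -6.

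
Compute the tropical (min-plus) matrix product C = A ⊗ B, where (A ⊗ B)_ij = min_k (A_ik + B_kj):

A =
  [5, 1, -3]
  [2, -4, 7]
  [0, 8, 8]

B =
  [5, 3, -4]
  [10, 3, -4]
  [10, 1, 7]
A ⊗ B =
  [7, -2, -3]
  [6, -1, -8]
  [5, 3, -4]

Apply the min-plus product entry-by-entry:
  C[0][0] = min over k of (A[0][0] + B[0][0] = 5 + 5 = 10, A[0][1] + B[1][0] = 1 + 10 = 11, A[0][2] + B[2][0] = -3 + 10 = 7) = 7 (attained at k = 2)
  C[0][1] = min over k of (A[0][0] + B[0][1] = 5 + 3 = 8, A[0][1] + B[1][1] = 1 + 3 = 4, A[0][2] + B[2][1] = -3 + 1 = -2) = -2 (attained at k = 2)
  C[0][2] = min over k of (A[0][0] + B[0][2] = 5 + -4 = 1, A[0][1] + B[1][2] = 1 + -4 = -3, A[0][2] + B[2][2] = -3 + 7 = 4) = -3 (attained at k = 1)
  C[1][0] = min over k of (A[1][0] + B[0][0] = 2 + 5 = 7, A[1][1] + B[1][0] = -4 + 10 = 6, A[1][2] + B[2][0] = 7 + 10 = 17) = 6 (attained at k = 1)
  C[1][1] = min over k of (A[1][0] + B[0][1] = 2 + 3 = 5, A[1][1] + B[1][1] = -4 + 3 = -1, A[1][2] + B[2][1] = 7 + 1 = 8) = -1 (attained at k = 1)
  C[1][2] = min over k of (A[1][0] + B[0][2] = 2 + -4 = -2, A[1][1] + B[1][2] = -4 + -4 = -8, A[1][2] + B[2][2] = 7 + 7 = 14) = -8 (attained at k = 1)
  C[2][0] = min over k of (A[2][0] + B[0][0] = 0 + 5 = 5, A[2][1] + B[1][0] = 8 + 10 = 18, A[2][2] + B[2][0] = 8 + 10 = 18) = 5 (attained at k = 0)
  C[2][1] = min over k of (A[2][0] + B[0][1] = 0 + 3 = 3, A[2][1] + B[1][1] = 8 + 3 = 11, A[2][2] + B[2][1] = 8 + 1 = 9) = 3 (attained at k = 0)
  C[2][2] = min over k of (A[2][0] + B[0][2] = 0 + -4 = -4, A[2][1] + B[1][2] = 8 + -4 = 4, A[2][2] + B[2][2] = 8 + 7 = 15) = -4 (attained at k = 0)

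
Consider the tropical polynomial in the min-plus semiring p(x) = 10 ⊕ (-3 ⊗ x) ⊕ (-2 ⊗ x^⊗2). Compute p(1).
p(1) = -2

A tropical monomial a ⊗ x^⊗i evaluates to a + i · x. Evaluating each term at x = 1:
  Term 0 contributes 10 + 0 · 1 = 10
  Term 1 contributes -3 + 1 · 1 = -2
  Term 2 contributes -2 + 2 · 1 = 0
p(1) = ⊕ of these = min[10, -2, 0] = -2.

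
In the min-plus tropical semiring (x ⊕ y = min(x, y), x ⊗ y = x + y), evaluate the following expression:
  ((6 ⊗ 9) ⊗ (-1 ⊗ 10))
((6 ⊗ 9) ⊗ (-1 ⊗ 10)) = 24

Expand innermost to outermost. Recall ⊕ takes the minimum of its arguments and ⊗ takes their sum. Working out the expression ((6 ⊗ 9) ⊗ (-1 ⊗ 10)) gives 24.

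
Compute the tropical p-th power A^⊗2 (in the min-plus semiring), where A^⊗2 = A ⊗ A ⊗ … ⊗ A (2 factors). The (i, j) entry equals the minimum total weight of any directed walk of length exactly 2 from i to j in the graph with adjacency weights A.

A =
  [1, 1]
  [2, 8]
A^⊗2 =
  [2, 2]
  [3, 3]

Each entry (A^⊗2)_ij equals the minimum over all length-2 walks i = v_0 → v_1 → … → v_2 = j of Σ_t A[v_t][v_{t+1}]. For example, for (i, j) = (0, 1) we minimise over 2 possible intermediate vertex sequences; the minimum is 2, attained along the walk 0 → 0 → 1.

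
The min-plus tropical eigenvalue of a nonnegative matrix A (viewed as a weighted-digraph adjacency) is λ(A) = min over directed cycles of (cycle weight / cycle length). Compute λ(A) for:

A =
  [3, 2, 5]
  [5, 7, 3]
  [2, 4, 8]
λ(A) = 7/3

Enumerate directed cycles and compute their means (weight / length). Sample:
  cycle 0 → 0: weight = 3, length = 1, mean = 3/1 ≈ 3.000
  cycle 1 → 1: weight = 7, length = 1, mean = 7/1 ≈ 7.000
  cycle 2 → 2: weight = 8, length = 1, mean = 8/1 ≈ 8.000
  cycle 0 → 1 → 0: weight = 7, length = 2, mean = 7/2 ≈ 3.500
  cycle 0 → 2 → 0: weight = 7, length = 2, mean = 7/2 ≈ 3.500
  cycle 1 → 0 → 1: weight = 7, length = 2, mean = 7/2 ≈ 3.500
Minimum mean = 2.333, attained e.g. along the cycle 0 → 1 → 2 → 0 with weight 7 and length 3. So λ(A) = 7/3 = 7/3.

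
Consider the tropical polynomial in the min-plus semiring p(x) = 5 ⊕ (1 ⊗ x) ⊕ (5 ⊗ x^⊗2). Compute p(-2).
p(-2) = -1

A tropical monomial a ⊗ x^⊗i evaluates to a + i · x. Evaluating each term at x = -2:
  Term 0 contributes 5 + 0 · -2 = 5
  Term 1 contributes 1 + 1 · -2 = -1
  Term 2 contributes 5 + 2 · -2 = 1
p(-2) = ⊕ of these = min[5, -1, 1] = -1.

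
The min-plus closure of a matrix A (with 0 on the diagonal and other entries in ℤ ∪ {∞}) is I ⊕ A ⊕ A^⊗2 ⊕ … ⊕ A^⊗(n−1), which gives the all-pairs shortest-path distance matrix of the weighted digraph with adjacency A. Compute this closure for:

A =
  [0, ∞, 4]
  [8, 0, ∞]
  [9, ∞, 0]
Closure =
  [0, ∞, 4]
  [8, 0, 12]
  [9, ∞, 0]

This is the Floyd-Warshall all-pairs shortest-path computation. For each intermediate vertex k = 0, 1, …, 2, update dist[i][j] ← min(dist[i][j], dist[i][k] + dist[k][j]). The final matrix gives, for each (i, j), the minimum total weight of any directed path from i to j (possibly empty when i = j).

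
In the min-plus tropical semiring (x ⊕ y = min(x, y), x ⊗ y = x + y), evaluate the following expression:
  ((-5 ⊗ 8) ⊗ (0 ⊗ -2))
((-5 ⊗ 8) ⊗ (0 ⊗ -2)) = 1

Expand innermost to outermost. Recall ⊕ takes the minimum of its arguments and ⊗ takes their sum. Working out the expression ((-5 ⊗ 8) ⊗ (0 ⊗ -2)) gives 1.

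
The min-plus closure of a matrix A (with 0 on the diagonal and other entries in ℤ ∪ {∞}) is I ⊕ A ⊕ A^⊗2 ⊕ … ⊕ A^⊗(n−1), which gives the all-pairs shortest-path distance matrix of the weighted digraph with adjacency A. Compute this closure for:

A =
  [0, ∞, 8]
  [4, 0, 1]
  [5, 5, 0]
Closure =
  [0, 13, 8]
  [4, 0, 1]
  [5, 5, 0]

This is the Floyd-Warshall all-pairs shortest-path computation. For each intermediate vertex k = 0, 1, …, 2, update dist[i][j] ← min(dist[i][j], dist[i][k] + dist[k][j]). The final matrix gives, for each (i, j), the minimum total weight of any directed path from i to j (possibly empty when i = j).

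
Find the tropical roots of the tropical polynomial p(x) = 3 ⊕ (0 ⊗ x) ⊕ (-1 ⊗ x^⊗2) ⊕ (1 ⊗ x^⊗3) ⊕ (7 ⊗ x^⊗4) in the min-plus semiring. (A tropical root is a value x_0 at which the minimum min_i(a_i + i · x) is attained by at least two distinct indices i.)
Roots: {-6, -2, 1, 3}

Each tropical root is a break point of the lower envelope of the lines y = a_i + i · x (there are 5 lines, with slopes 0, 1, ..., 4). Only the lines that attain the minimum somewhere contribute to roots; other lines are dominated. Here the surviving (envelope) indices are i = 4, i = 3, i = 2, i = 1, i = 0.
Intersections between consecutive envelope lines give the roots: for adjacent envelope indices i < j the intersection is x = (a_i − a_j) / (j − i). Reading off the sorted break points: {-6, -2, 1, 3}.
Verification: at each break x_0, at least two indices attain the minimum of min_i(a_i + i · x_0).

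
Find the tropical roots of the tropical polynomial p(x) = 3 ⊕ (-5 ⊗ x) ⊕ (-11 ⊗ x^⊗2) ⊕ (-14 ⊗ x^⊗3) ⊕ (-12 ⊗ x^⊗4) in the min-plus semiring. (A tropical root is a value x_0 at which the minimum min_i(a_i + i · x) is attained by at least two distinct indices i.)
Roots: {-2, 3, 6, 8}

Each tropical root is a break point of the lower envelope of the lines y = a_i + i · x (there are 5 lines, with slopes 0, 1, ..., 4). Only the lines that attain the minimum somewhere contribute to roots; other lines are dominated. Here the surviving (envelope) indices are i = 4, i = 3, i = 2, i = 1, i = 0.
Intersections between consecutive envelope lines give the roots: for adjacent envelope indices i < j the intersection is x = (a_i − a_j) / (j − i). Reading off the sorted break points: {-2, 3, 6, 8}.
Verification: at each break x_0, at least two indices attain the minimum of min_i(a_i + i · x_0).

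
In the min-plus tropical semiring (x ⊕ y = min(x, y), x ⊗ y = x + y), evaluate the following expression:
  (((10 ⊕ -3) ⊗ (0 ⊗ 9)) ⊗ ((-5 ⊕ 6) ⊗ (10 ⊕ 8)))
(((10 ⊕ -3) ⊗ (0 ⊗ 9)) ⊗ ((-5 ⊕ 6) ⊗ (10 ⊕ 8))) = 9

Expand innermost to outermost. Recall ⊕ takes the minimum of its arguments and ⊗ takes their sum. Working out the expression (((10 ⊕ -3) ⊗ (0 ⊗ 9)) ⊗ ((-5 ⊕ 6) ⊗ (10 ⊕ 8))) gives 9.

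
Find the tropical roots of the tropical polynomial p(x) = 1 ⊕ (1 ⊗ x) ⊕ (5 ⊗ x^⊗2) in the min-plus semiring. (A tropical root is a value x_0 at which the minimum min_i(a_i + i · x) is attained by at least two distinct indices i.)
Roots: {-4, 0}

Each tropical root is a break point of the lower envelope of the lines y = a_i + i · x (there are 3 lines, with slopes 0, 1, ..., 2). Only the lines that attain the minimum somewhere contribute to roots; other lines are dominated. Here the surviving (envelope) indices are i = 2, i = 1, i = 0.
Intersections between consecutive envelope lines give the roots: for adjacent envelope indices i < j the intersection is x = (a_i − a_j) / (j − i). Reading off the sorted break points: {-4, 0}.
Verification: at each break x_0, at least two indices attain the minimum of min_i(a_i + i · x_0).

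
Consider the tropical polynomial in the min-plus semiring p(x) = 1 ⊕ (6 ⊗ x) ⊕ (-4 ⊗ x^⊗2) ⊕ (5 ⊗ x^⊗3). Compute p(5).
p(5) = 1

A tropical monomial a ⊗ x^⊗i evaluates to a + i · x. Evaluating each term at x = 5:
  Term 0 contributes 1 + 0 · 5 = 1
  Term 1 contributes 6 + 1 · 5 = 11
  Term 2 contributes -4 + 2 · 5 = 6
  Term 3 contributes 5 + 3 · 5 = 20
p(5) = ⊕ of these = min[1, 11, 6, 20] = 1.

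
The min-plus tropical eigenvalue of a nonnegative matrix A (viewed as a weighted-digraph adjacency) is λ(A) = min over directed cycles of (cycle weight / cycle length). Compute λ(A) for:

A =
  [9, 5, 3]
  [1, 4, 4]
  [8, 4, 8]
λ(A) = 8/3

Enumerate directed cycles and compute their means (weight / length). Sample:
  cycle 0 → 0: weight = 9, length = 1, mean = 9/1 ≈ 9.000
  cycle 1 → 1: weight = 4, length = 1, mean = 4/1 ≈ 4.000
  cycle 2 → 2: weight = 8, length = 1, mean = 8/1 ≈ 8.000
  cycle 0 → 1 → 0: weight = 6, length = 2, mean = 6/2 ≈ 3.000
  cycle 0 → 2 → 0: weight = 11, length = 2, mean = 11/2 ≈ 5.500
  cycle 1 → 0 → 1: weight = 6, length = 2, mean = 6/2 ≈ 3.000
Minimum mean = 2.667, attained e.g. along the cycle 0 → 2 → 1 → 0 with weight 8 and length 3. So λ(A) = 8/3 = 8/3.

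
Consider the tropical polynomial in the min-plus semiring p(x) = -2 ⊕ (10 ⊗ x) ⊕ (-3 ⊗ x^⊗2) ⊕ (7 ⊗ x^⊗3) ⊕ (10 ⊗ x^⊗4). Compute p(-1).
p(-1) = -5

A tropical monomial a ⊗ x^⊗i evaluates to a + i · x. Evaluating each term at x = -1:
  Term 0 contributes -2 + 0 · -1 = -2
  Term 1 contributes 10 + 1 · -1 = 9
  Term 2 contributes -3 + 2 · -1 = -5
  Term 3 contributes 7 + 3 · -1 = 4
  Term 4 contributes 10 + 4 · -1 = 6
p(-1) = ⊕ of these = min[-2, 9, -5, 4, 6] = -5.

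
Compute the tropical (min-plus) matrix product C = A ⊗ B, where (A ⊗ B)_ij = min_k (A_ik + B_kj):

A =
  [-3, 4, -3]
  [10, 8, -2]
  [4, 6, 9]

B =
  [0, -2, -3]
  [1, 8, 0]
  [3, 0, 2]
A ⊗ B =
  [-3, -5, -6]
  [1, -2, 0]
  [4, 2, 1]

Apply the min-plus product entry-by-entry:
  C[0][0] = min over k of (A[0][0] + B[0][0] = -3 + 0 = -3, A[0][1] + B[1][0] = 4 + 1 = 5, A[0][2] + B[2][0] = -3 + 3 = 0) = -3 (attained at k = 0)
  C[0][1] = min over k of (A[0][0] + B[0][1] = -3 + -2 = -5, A[0][1] + B[1][1] = 4 + 8 = 12, A[0][2] + B[2][1] = -3 + 0 = -3) = -5 (attained at k = 0)
  C[0][2] = min over k of (A[0][0] + B[0][2] = -3 + -3 = -6, A[0][1] + B[1][2] = 4 + 0 = 4, A[0][2] + B[2][2] = -3 + 2 = -1) = -6 (attained at k = 0)
  C[1][0] = min over k of (A[1][0] + B[0][0] = 10 + 0 = 10, A[1][1] + B[1][0] = 8 + 1 = 9, A[1][2] + B[2][0] = -2 + 3 = 1) = 1 (attained at k = 2)
  C[1][1] = min over k of (A[1][0] + B[0][1] = 10 + -2 = 8, A[1][1] + B[1][1] = 8 + 8 = 16, A[1][2] + B[2][1] = -2 + 0 = -2) = -2 (attained at k = 2)
  C[1][2] = min over k of (A[1][0] + B[0][2] = 10 + -3 = 7, A[1][1] + B[1][2] = 8 + 0 = 8, A[1][2] + B[2][2] = -2 + 2 = 0) = 0 (attained at k = 2)
  C[2][0] = min over k of (A[2][0] + B[0][0] = 4 + 0 = 4, A[2][1] + B[1][0] = 6 + 1 = 7, A[2][2] + B[2][0] = 9 + 3 = 12) = 4 (attained at k = 0)
  C[2][1] = min over k of (A[2][0] + B[0][1] = 4 + -2 = 2, A[2][1] + B[1][1] = 6 + 8 = 14, A[2][2] + B[2][1] = 9 + 0 = 9) = 2 (attained at k = 0)
  C[2][2] = min over k of (A[2][0] + B[0][2] = 4 + -3 = 1, A[2][1] + B[1][2] = 6 + 0 = 6, A[2][2] + B[2][2] = 9 + 2 = 11) = 1 (attained at k = 0)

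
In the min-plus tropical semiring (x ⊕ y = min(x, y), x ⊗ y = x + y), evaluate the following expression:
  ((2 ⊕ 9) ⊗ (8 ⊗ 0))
((2 ⊕ 9) ⊗ (8 ⊗ 0)) = 10

Expand innermost to outermost. Recall ⊕ takes the minimum of its arguments and ⊗ takes their sum. Working out the expression ((2 ⊕ 9) ⊗ (8 ⊗ 0)) gives 10.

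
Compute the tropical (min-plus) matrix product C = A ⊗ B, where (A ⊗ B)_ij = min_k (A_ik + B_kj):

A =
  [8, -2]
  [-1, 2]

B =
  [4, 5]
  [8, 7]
A ⊗ B =
  [6, 5]
  [3, 4]

Apply the min-plus product entry-by-entry:
  C[0][0] = min over k of (A[0][0] + B[0][0] = 8 + 4 = 12, A[0][1] + B[1][0] = -2 + 8 = 6) = 6 (attained at k = 1)
  C[0][1] = min over k of (A[0][0] + B[0][1] = 8 + 5 = 13, A[0][1] + B[1][1] = -2 + 7 = 5) = 5 (attained at k = 1)
  C[1][0] = min over k of (A[1][0] + B[0][0] = -1 + 4 = 3, A[1][1] + B[1][0] = 2 + 8 = 10) = 3 (attained at k = 0)
  C[1][1] = min over k of (A[1][0] + B[0][1] = -1 + 5 = 4, A[1][1] + B[1][1] = 2 + 7 = 9) = 4 (attained at k = 0)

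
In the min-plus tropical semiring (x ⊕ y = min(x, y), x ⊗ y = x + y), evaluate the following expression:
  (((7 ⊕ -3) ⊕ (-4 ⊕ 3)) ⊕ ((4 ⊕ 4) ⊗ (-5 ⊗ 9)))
(((7 ⊕ -3) ⊕ (-4 ⊕ 3)) ⊕ ((4 ⊕ 4) ⊗ (-5 ⊗ 9))) = -4

Expand innermost to outermost. Recall ⊕ takes the minimum of its arguments and ⊗ takes their sum. Working out the expression (((7 ⊕ -3) ⊕ (-4 ⊕ 3)) ⊕ ((4 ⊕ 4) ⊗ (-5 ⊗ 9))) gives -4.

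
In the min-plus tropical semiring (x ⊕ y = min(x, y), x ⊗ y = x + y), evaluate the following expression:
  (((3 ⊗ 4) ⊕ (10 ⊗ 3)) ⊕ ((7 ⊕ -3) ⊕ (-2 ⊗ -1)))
(((3 ⊗ 4) ⊕ (10 ⊗ 3)) ⊕ ((7 ⊕ -3) ⊕ (-2 ⊗ -1))) = -3

Expand innermost to outermost. Recall ⊕ takes the minimum of its arguments and ⊗ takes their sum. Working out the expression (((3 ⊗ 4) ⊕ (10 ⊗ 3)) ⊕ ((7 ⊕ -3) ⊕ (-2 ⊗ -1))) gives -3.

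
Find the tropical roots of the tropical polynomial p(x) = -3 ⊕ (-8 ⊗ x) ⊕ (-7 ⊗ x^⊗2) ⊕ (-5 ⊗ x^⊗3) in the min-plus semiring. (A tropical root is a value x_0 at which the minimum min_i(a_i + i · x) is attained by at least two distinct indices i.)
Roots: {-2, -1, 5}

Each tropical root is a break point of the lower envelope of the lines y = a_i + i · x (there are 4 lines, with slopes 0, 1, ..., 3). Only the lines that attain the minimum somewhere contribute to roots; other lines are dominated. Here the surviving (envelope) indices are i = 3, i = 2, i = 1, i = 0.
Intersections between consecutive envelope lines give the roots: for adjacent envelope indices i < j the intersection is x = (a_i − a_j) / (j − i). Reading off the sorted break points: {-2, -1, 5}.
Verification: at each break x_0, at least two indices attain the minimum of min_i(a_i + i · x_0).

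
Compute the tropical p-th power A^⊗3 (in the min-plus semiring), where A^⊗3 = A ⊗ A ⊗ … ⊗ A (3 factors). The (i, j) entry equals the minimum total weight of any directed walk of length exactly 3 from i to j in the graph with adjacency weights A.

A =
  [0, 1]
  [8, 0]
A^⊗3 =
  [0, 1]
  [8, 0]

Each entry (A^⊗3)_ij equals the minimum over all length-3 walks i = v_0 → v_1 → … → v_3 = j of Σ_t A[v_t][v_{t+1}]. For example, for (i, j) = (0, 1) we minimise over 4 possible intermediate vertex sequences; the minimum is 1, attained along the walk 0 → 0 → 0 → 1.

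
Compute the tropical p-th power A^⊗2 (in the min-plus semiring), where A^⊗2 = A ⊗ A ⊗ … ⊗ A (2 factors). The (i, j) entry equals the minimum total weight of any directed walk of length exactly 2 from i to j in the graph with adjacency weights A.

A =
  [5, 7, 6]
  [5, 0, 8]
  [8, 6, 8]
A^⊗2 =
  [10, 7, 11]
  [5, 0, 8]
  [11, 6, 14]

Each entry (A^⊗2)_ij equals the minimum over all length-2 walks i = v_0 → v_1 → … → v_2 = j of Σ_t A[v_t][v_{t+1}]. For example, for (i, j) = (0, 2) we minimise over 3 possible intermediate vertex sequences; the minimum is 11, attained along the walk 0 → 0 → 2.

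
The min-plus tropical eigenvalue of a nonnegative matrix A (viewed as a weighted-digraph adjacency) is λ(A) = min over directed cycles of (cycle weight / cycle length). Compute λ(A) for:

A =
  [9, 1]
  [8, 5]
λ(A) = 9/2

Enumerate directed cycles and compute their means (weight / length). Sample:
  cycle 0 → 0: weight = 9, length = 1, mean = 9/1 ≈ 9.000
  cycle 1 → 1: weight = 5, length = 1, mean = 5/1 ≈ 5.000
  cycle 0 → 1 → 0: weight = 9, length = 2, mean = 9/2 ≈ 4.500
  cycle 1 → 0 → 1: weight = 9, length = 2, mean = 9/2 ≈ 4.500
Minimum mean = 4.500, attained e.g. along the cycle 0 → 1 → 0 with weight 9 and length 2. So λ(A) = 9/2 = 9/2.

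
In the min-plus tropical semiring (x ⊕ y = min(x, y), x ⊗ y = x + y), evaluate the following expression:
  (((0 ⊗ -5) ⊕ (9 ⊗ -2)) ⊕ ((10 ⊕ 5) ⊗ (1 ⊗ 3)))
(((0 ⊗ -5) ⊕ (9 ⊗ -2)) ⊕ ((10 ⊕ 5) ⊗ (1 ⊗ 3))) = -5

Expand innermost to outermost. Recall ⊕ takes the minimum of its arguments and ⊗ takes their sum. Working out the expression (((0 ⊗ -5) ⊕ (9 ⊗ -2)) ⊕ ((10 ⊕ 5) ⊗ (1 ⊗ 3))) gives -5.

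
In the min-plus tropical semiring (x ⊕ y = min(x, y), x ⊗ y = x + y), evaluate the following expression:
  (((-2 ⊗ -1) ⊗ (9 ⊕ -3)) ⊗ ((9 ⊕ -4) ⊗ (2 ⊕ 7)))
(((-2 ⊗ -1) ⊗ (9 ⊕ -3)) ⊗ ((9 ⊕ -4) ⊗ (2 ⊕ 7))) = -8

Expand innermost to outermost. Recall ⊕ takes the minimum of its arguments and ⊗ takes their sum. Working out the expression (((-2 ⊗ -1) ⊗ (9 ⊕ -3)) ⊗ ((9 ⊕ -4) ⊗ (2 ⊕ 7))) gives -8.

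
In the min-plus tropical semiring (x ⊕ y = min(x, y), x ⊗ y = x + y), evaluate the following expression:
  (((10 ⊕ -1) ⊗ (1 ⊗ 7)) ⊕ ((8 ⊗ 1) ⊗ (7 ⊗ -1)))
(((10 ⊕ -1) ⊗ (1 ⊗ 7)) ⊕ ((8 ⊗ 1) ⊗ (7 ⊗ -1))) = 7

Expand innermost to outermost. Recall ⊕ takes the minimum of its arguments and ⊗ takes their sum. Working out the expression (((10 ⊕ -1) ⊗ (1 ⊗ 7)) ⊕ ((8 ⊗ 1) ⊗ (7 ⊗ -1))) gives 7.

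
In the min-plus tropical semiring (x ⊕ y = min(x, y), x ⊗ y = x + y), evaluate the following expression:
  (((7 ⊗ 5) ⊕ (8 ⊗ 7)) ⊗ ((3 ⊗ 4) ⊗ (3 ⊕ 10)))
(((7 ⊗ 5) ⊕ (8 ⊗ 7)) ⊗ ((3 ⊗ 4) ⊗ (3 ⊕ 10))) = 22

Expand innermost to outermost. Recall ⊕ takes the minimum of its arguments and ⊗ takes their sum. Working out the expression (((7 ⊗ 5) ⊕ (8 ⊗ 7)) ⊗ ((3 ⊗ 4) ⊗ (3 ⊕ 10))) gives 22.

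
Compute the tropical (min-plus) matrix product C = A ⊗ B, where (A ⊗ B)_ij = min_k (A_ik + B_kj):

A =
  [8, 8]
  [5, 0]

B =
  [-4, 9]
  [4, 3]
A ⊗ B =
  [4, 11]
  [1, 3]

Apply the min-plus product entry-by-entry:
  C[0][0] = min over k of (A[0][0] + B[0][0] = 8 + -4 = 4, A[0][1] + B[1][0] = 8 + 4 = 12) = 4 (attained at k = 0)
  C[0][1] = min over k of (A[0][0] + B[0][1] = 8 + 9 = 17, A[0][1] + B[1][1] = 8 + 3 = 11) = 11 (attained at k = 1)
  C[1][0] = min over k of (A[1][0] + B[0][0] = 5 + -4 = 1, A[1][1] + B[1][0] = 0 + 4 = 4) = 1 (attained at k = 0)
  C[1][1] = min over k of (A[1][0] + B[0][1] = 5 + 9 = 14, A[1][1] + B[1][1] = 0 + 3 = 3) = 3 (attained at k = 1)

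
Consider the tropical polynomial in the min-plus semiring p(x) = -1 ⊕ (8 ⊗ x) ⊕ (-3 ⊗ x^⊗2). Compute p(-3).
p(-3) = -9

A tropical monomial a ⊗ x^⊗i evaluates to a + i · x. Evaluating each term at x = -3:
  Term 0 contributes -1 + 0 · -3 = -1
  Term 1 contributes 8 + 1 · -3 = 5
  Term 2 contributes -3 + 2 · -3 = -9
p(-3) = ⊕ of these = min[-1, 5, -9] = -9.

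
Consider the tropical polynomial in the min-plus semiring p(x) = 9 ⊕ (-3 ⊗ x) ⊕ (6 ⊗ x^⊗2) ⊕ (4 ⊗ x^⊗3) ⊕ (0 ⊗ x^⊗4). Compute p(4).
p(4) = 1

A tropical monomial a ⊗ x^⊗i evaluates to a + i · x. Evaluating each term at x = 4:
  Term 0 contributes 9 + 0 · 4 = 9
  Term 1 contributes -3 + 1 · 4 = 1
  Term 2 contributes 6 + 2 · 4 = 14
  Term 3 contributes 4 + 3 · 4 = 16
  Term 4 contributes 0 + 4 · 4 = 16
p(4) = ⊕ of these = min[9, 1, 14, 16, 16] = 1.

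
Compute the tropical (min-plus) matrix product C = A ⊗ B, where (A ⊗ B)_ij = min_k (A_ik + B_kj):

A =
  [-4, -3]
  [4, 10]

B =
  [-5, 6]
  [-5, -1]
A ⊗ B =
  [-9, -4]
  [-1, 9]

Apply the min-plus product entry-by-entry:
  C[0][0] = min over k of (A[0][0] + B[0][0] = -4 + -5 = -9, A[0][1] + B[1][0] = -3 + -5 = -8) = -9 (attained at k = 0)
  C[0][1] = min over k of (A[0][0] + B[0][1] = -4 + 6 = 2, A[0][1] + B[1][1] = -3 + -1 = -4) = -4 (attained at k = 1)
  C[1][0] = min over k of (A[1][0] + B[0][0] = 4 + -5 = -1, A[1][1] + B[1][0] = 10 + -5 = 5) = -1 (attained at k = 0)
  C[1][1] = min over k of (A[1][0] + B[0][1] = 4 + 6 = 10, A[1][1] + B[1][1] = 10 + -1 = 9) = 9 (attained at k = 1)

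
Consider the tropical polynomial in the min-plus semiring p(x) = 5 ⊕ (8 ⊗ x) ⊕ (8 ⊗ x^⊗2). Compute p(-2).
p(-2) = 4

A tropical monomial a ⊗ x^⊗i evaluates to a + i · x. Evaluating each term at x = -2:
  Term 0 contributes 5 + 0 · -2 = 5
  Term 1 contributes 8 + 1 · -2 = 6
  Term 2 contributes 8 + 2 · -2 = 4
p(-2) = ⊕ of these = min[5, 6, 4] = 4.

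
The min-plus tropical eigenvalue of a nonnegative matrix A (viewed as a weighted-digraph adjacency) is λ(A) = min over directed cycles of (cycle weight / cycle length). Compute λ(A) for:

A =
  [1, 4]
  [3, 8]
λ(A) = 1

Enumerate directed cycles and compute their means (weight / length). Sample:
  cycle 0 → 0: weight = 1, length = 1, mean = 1/1 ≈ 1.000
  cycle 1 → 1: weight = 8, length = 1, mean = 8/1 ≈ 8.000
  cycle 0 → 1 → 0: weight = 7, length = 2, mean = 7/2 ≈ 3.500
  cycle 1 → 0 → 1: weight = 7, length = 2, mean = 7/2 ≈ 3.500
Minimum mean = 1.000, attained e.g. along the cycle 0 → 0 with weight 1 and length 1. So λ(A) = 1/1 = 1.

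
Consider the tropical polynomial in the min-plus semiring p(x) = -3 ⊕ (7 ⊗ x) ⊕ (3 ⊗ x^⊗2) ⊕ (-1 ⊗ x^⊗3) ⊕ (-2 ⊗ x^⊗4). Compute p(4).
p(4) = -3

A tropical monomial a ⊗ x^⊗i evaluates to a + i · x. Evaluating each term at x = 4:
  Term 0 contributes -3 + 0 · 4 = -3
  Term 1 contributes 7 + 1 · 4 = 11
  Term 2 contributes 3 + 2 · 4 = 11
  Term 3 contributes -1 + 3 · 4 = 11
  Term 4 contributes -2 + 4 · 4 = 14
p(4) = ⊕ of these = min[-3, 11, 11, 11, 14] = -3.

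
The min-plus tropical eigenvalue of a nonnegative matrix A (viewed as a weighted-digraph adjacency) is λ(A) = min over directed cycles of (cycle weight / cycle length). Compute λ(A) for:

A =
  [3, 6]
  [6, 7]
λ(A) = 3

Enumerate directed cycles and compute their means (weight / length). Sample:
  cycle 0 → 0: weight = 3, length = 1, mean = 3/1 ≈ 3.000
  cycle 1 → 1: weight = 7, length = 1, mean = 7/1 ≈ 7.000
  cycle 0 → 1 → 0: weight = 12, length = 2, mean = 12/2 ≈ 6.000
  cycle 1 → 0 → 1: weight = 12, length = 2, mean = 12/2 ≈ 6.000
Minimum mean = 3.000, attained e.g. along the cycle 0 → 0 with weight 3 and length 1. So λ(A) = 3/1 = 3.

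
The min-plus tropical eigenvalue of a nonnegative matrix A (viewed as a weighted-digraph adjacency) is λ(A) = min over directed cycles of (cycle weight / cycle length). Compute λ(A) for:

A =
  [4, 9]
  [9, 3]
λ(A) = 3

Enumerate directed cycles and compute their means (weight / length). Sample:
  cycle 0 → 0: weight = 4, length = 1, mean = 4/1 ≈ 4.000
  cycle 1 → 1: weight = 3, length = 1, mean = 3/1 ≈ 3.000
  cycle 0 → 1 → 0: weight = 18, length = 2, mean = 18/2 ≈ 9.000
  cycle 1 → 0 → 1: weight = 18, length = 2, mean = 18/2 ≈ 9.000
Minimum mean = 3.000, attained e.g. along the cycle 1 → 1 with weight 3 and length 1. So λ(A) = 3/1 = 3.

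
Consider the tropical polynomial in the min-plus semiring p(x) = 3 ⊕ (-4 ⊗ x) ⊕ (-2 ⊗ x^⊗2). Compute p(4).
p(4) = 0

A tropical monomial a ⊗ x^⊗i evaluates to a + i · x. Evaluating each term at x = 4:
  Term 0 contributes 3 + 0 · 4 = 3
  Term 1 contributes -4 + 1 · 4 = 0
  Term 2 contributes -2 + 2 · 4 = 6
p(4) = ⊕ of these = min[3, 0, 6] = 0.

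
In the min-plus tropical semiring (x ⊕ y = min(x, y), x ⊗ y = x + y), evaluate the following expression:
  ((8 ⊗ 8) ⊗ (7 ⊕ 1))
((8 ⊗ 8) ⊗ (7 ⊕ 1)) = 17

Expand innermost to outermost. Recall ⊕ takes the minimum of its arguments and ⊗ takes their sum. Working out the expression ((8 ⊗ 8) ⊗ (7 ⊕ 1)) gives 17.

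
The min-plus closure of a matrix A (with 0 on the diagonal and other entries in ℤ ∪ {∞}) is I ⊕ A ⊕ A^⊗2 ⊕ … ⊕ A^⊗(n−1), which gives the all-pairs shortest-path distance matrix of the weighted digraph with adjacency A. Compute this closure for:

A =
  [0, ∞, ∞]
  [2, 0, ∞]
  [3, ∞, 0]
Closure =
  [0, ∞, ∞]
  [2, 0, ∞]
  [3, ∞, 0]

This is the Floyd-Warshall all-pairs shortest-path computation. For each intermediate vertex k = 0, 1, …, 2, update dist[i][j] ← min(dist[i][j], dist[i][k] + dist[k][j]). The final matrix gives, for each (i, j), the minimum total weight of any directed path from i to j (possibly empty when i = j).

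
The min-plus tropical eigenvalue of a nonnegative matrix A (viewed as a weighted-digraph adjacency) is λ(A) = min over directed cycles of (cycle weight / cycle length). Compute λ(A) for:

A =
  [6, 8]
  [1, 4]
λ(A) = 4

Enumerate directed cycles and compute their means (weight / length). Sample:
  cycle 0 → 0: weight = 6, length = 1, mean = 6/1 ≈ 6.000
  cycle 1 → 1: weight = 4, length = 1, mean = 4/1 ≈ 4.000
  cycle 0 → 1 → 0: weight = 9, length = 2, mean = 9/2 ≈ 4.500
  cycle 1 → 0 → 1: weight = 9, length = 2, mean = 9/2 ≈ 4.500
Minimum mean = 4.000, attained e.g. along the cycle 1 → 1 with weight 4 and length 1. So λ(A) = 4/1 = 4.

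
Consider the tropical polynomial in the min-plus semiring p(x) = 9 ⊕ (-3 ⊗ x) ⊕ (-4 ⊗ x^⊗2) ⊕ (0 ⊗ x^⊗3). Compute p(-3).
p(-3) = -10

A tropical monomial a ⊗ x^⊗i evaluates to a + i · x. Evaluating each term at x = -3:
  Term 0 contributes 9 + 0 · -3 = 9
  Term 1 contributes -3 + 1 · -3 = -6
  Term 2 contributes -4 + 2 · -3 = -10
  Term 3 contributes 0 + 3 · -3 = -9
p(-3) = ⊕ of these = min[9, -6, -10, -9] = -10.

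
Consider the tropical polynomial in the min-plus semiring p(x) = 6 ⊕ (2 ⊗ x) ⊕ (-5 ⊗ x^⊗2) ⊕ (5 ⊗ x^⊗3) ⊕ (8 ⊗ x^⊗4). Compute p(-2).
p(-2) = -9

A tropical monomial a ⊗ x^⊗i evaluates to a + i · x. Evaluating each term at x = -2:
  Term 0 contributes 6 + 0 · -2 = 6
  Term 1 contributes 2 + 1 · -2 = 0
  Term 2 contributes -5 + 2 · -2 = -9
  Term 3 contributes 5 + 3 · -2 = -1
  Term 4 contributes 8 + 4 · -2 = 0
p(-2) = ⊕ of these = min[6, 0, -9, -1, 0] = -9.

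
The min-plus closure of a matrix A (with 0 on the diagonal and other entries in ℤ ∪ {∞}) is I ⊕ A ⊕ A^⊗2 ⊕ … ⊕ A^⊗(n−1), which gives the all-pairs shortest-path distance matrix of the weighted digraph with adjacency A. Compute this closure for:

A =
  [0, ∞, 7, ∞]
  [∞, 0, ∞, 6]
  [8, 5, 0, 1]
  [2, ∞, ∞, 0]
Closure =
  [0, 12, 7, 8]
  [8, 0, 15, 6]
  [3, 5, 0, 1]
  [2, 14, 9, 0]

This is the Floyd-Warshall all-pairs shortest-path computation. For each intermediate vertex k = 0, 1, …, 3, update dist[i][j] ← min(dist[i][j], dist[i][k] + dist[k][j]). The final matrix gives, for each (i, j), the minimum total weight of any directed path from i to j (possibly empty when i = j).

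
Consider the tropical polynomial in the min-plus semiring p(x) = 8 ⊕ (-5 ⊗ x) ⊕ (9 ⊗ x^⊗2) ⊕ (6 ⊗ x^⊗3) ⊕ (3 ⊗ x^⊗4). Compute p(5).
p(5) = 0

A tropical monomial a ⊗ x^⊗i evaluates to a + i · x. Evaluating each term at x = 5:
  Term 0 contributes 8 + 0 · 5 = 8
  Term 1 contributes -5 + 1 · 5 = 0
  Term 2 contributes 9 + 2 · 5 = 19
  Term 3 contributes 6 + 3 · 5 = 21
  Term 4 contributes 3 + 4 · 5 = 23
p(5) = ⊕ of these = min[8, 0, 19, 21, 23] = 0.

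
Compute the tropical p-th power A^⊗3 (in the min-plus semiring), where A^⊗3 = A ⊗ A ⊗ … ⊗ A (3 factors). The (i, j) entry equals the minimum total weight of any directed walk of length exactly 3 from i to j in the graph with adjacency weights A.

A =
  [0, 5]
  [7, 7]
A^⊗3 =
  [0, 5]
  [7, 12]

Each entry (A^⊗3)_ij equals the minimum over all length-3 walks i = v_0 → v_1 → … → v_3 = j of Σ_t A[v_t][v_{t+1}]. For example, for (i, j) = (0, 1) we minimise over 4 possible intermediate vertex sequences; the minimum is 5, attained along the walk 0 → 0 → 0 → 1.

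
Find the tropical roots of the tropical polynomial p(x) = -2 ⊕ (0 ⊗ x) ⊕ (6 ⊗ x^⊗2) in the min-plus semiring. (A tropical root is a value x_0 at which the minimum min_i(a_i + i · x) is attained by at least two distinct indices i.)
Roots: {-6, -2}

Each tropical root is a break point of the lower envelope of the lines y = a_i + i · x (there are 3 lines, with slopes 0, 1, ..., 2). Only the lines that attain the minimum somewhere contribute to roots; other lines are dominated. Here the surviving (envelope) indices are i = 2, i = 1, i = 0.
Intersections between consecutive envelope lines give the roots: for adjacent envelope indices i < j the intersection is x = (a_i − a_j) / (j − i). Reading off the sorted break points: {-6, -2}.
Verification: at each break x_0, at least two indices attain the minimum of min_i(a_i + i · x_0).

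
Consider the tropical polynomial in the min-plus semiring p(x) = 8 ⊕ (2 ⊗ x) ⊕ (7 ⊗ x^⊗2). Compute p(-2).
p(-2) = 0

A tropical monomial a ⊗ x^⊗i evaluates to a + i · x. Evaluating each term at x = -2:
  Term 0 contributes 8 + 0 · -2 = 8
  Term 1 contributes 2 + 1 · -2 = 0
  Term 2 contributes 7 + 2 · -2 = 3
p(-2) = ⊕ of these = min[8, 0, 3] = 0.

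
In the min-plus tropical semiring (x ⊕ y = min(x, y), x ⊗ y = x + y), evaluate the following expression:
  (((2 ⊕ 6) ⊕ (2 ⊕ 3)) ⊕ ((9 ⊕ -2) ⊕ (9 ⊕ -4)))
(((2 ⊕ 6) ⊕ (2 ⊕ 3)) ⊕ ((9 ⊕ -2) ⊕ (9 ⊕ -4))) = -4

Expand innermost to outermost. Recall ⊕ takes the minimum of its arguments and ⊗ takes their sum. Working out the expression (((2 ⊕ 6) ⊕ (2 ⊕ 3)) ⊕ ((9 ⊕ -2) ⊕ (9 ⊕ -4))) gives -4.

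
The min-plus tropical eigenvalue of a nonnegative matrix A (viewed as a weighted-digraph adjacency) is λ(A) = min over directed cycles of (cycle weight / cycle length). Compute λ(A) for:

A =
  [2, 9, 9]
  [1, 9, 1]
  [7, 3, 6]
λ(A) = 2

Enumerate directed cycles and compute their means (weight / length). Sample:
  cycle 0 → 0: weight = 2, length = 1, mean = 2/1 ≈ 2.000
  cycle 1 → 1: weight = 9, length = 1, mean = 9/1 ≈ 9.000
  cycle 2 → 2: weight = 6, length = 1, mean = 6/1 ≈ 6.000
  cycle 0 → 1 → 0: weight = 10, length = 2, mean = 10/2 ≈ 5.000
  cycle 0 → 2 → 0: weight = 16, length = 2, mean = 16/2 ≈ 8.000
  cycle 1 → 0 → 1: weight = 10, length = 2, mean = 10/2 ≈ 5.000
Minimum mean = 2.000, attained e.g. along the cycle 0 → 0 with weight 2 and length 1. So λ(A) = 2/1 = 2.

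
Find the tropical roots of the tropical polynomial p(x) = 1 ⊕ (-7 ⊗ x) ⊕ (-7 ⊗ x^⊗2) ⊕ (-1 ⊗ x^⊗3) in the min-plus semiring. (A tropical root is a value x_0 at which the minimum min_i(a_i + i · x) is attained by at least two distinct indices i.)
Roots: {-6, 0, 8}

Each tropical root is a break point of the lower envelope of the lines y = a_i + i · x (there are 4 lines, with slopes 0, 1, ..., 3). Only the lines that attain the minimum somewhere contribute to roots; other lines are dominated. Here the surviving (envelope) indices are i = 3, i = 2, i = 1, i = 0.
Intersections between consecutive envelope lines give the roots: for adjacent envelope indices i < j the intersection is x = (a_i − a_j) / (j − i). Reading off the sorted break points: {-6, 0, 8}.
Verification: at each break x_0, at least two indices attain the minimum of min_i(a_i + i · x_0).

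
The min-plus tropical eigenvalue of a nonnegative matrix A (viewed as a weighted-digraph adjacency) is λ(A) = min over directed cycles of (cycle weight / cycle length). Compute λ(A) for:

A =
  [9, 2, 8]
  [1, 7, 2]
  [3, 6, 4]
λ(A) = 3/2

Enumerate directed cycles and compute their means (weight / length). Sample:
  cycle 0 → 0: weight = 9, length = 1, mean = 9/1 ≈ 9.000
  cycle 1 → 1: weight = 7, length = 1, mean = 7/1 ≈ 7.000
  cycle 2 → 2: weight = 4, length = 1, mean = 4/1 ≈ 4.000
  cycle 0 → 1 → 0: weight = 3, length = 2, mean = 3/2 ≈ 1.500
  cycle 0 → 2 → 0: weight = 11, length = 2, mean = 11/2 ≈ 5.500
  cycle 1 → 0 → 1: weight = 3, length = 2, mean = 3/2 ≈ 1.500
Minimum mean = 1.500, attained e.g. along the cycle 0 → 1 → 0 with weight 3 and length 2. So λ(A) = 3/2 = 3/2.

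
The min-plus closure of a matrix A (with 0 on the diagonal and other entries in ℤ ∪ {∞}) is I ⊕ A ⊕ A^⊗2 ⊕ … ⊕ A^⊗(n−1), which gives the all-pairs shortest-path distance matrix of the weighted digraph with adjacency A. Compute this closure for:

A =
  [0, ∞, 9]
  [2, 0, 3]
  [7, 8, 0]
Closure =
  [0, 17, 9]
  [2, 0, 3]
  [7, 8, 0]

This is the Floyd-Warshall all-pairs shortest-path computation. For each intermediate vertex k = 0, 1, …, 2, update dist[i][j] ← min(dist[i][j], dist[i][k] + dist[k][j]). The final matrix gives, for each (i, j), the minimum total weight of any directed path from i to j (possibly empty when i = j).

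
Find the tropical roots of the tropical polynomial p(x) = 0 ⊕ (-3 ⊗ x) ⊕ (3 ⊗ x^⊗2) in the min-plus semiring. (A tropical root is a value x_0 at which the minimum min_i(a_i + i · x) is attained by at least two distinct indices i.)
Roots: {-6, 3}

Each tropical root is a break point of the lower envelope of the lines y = a_i + i · x (there are 3 lines, with slopes 0, 1, ..., 2). Only the lines that attain the minimum somewhere contribute to roots; other lines are dominated. Here the surviving (envelope) indices are i = 2, i = 1, i = 0.
Intersections between consecutive envelope lines give the roots: for adjacent envelope indices i < j the intersection is x = (a_i − a_j) / (j − i). Reading off the sorted break points: {-6, 3}.
Verification: at each break x_0, at least two indices attain the minimum of min_i(a_i + i · x_0).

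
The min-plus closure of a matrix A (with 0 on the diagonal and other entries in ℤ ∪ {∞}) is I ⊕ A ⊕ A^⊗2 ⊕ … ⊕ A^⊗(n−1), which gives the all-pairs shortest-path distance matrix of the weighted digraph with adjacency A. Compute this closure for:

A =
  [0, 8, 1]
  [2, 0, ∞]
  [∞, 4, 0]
Closure =
  [0, 5, 1]
  [2, 0, 3]
  [6, 4, 0]

This is the Floyd-Warshall all-pairs shortest-path computation. For each intermediate vertex k = 0, 1, …, 2, update dist[i][j] ← min(dist[i][j], dist[i][k] + dist[k][j]). The final matrix gives, for each (i, j), the minimum total weight of any directed path from i to j (possibly empty when i = j).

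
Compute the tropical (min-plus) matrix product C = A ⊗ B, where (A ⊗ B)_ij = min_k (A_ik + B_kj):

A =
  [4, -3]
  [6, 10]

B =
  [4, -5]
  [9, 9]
A ⊗ B =
  [6, -1]
  [10, 1]

Apply the min-plus product entry-by-entry:
  C[0][0] = min over k of (A[0][0] + B[0][0] = 4 + 4 = 8, A[0][1] + B[1][0] = -3 + 9 = 6) = 6 (attained at k = 1)
  C[0][1] = min over k of (A[0][0] + B[0][1] = 4 + -5 = -1, A[0][1] + B[1][1] = -3 + 9 = 6) = -1 (attained at k = 0)
  C[1][0] = min over k of (A[1][0] + B[0][0] = 6 + 4 = 10, A[1][1] + B[1][0] = 10 + 9 = 19) = 10 (attained at k = 0)
  C[1][1] = min over k of (A[1][0] + B[0][1] = 6 + -5 = 1, A[1][1] + B[1][1] = 10 + 9 = 19) = 1 (attained at k = 0)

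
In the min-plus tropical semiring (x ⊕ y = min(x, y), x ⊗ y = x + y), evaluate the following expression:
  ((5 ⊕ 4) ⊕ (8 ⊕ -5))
((5 ⊕ 4) ⊕ (8 ⊕ -5)) = -5

Expand innermost to outermost. Recall ⊕ takes the minimum of its arguments and ⊗ takes their sum. Working out the expression ((5 ⊕ 4) ⊕ (8 ⊕ -5)) gives -5.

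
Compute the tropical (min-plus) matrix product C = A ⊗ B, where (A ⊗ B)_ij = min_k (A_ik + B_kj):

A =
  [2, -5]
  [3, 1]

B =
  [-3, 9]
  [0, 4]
A ⊗ B =
  [-5, -1]
  [0, 5]

Apply the min-plus product entry-by-entry:
  C[0][0] = min over k of (A[0][0] + B[0][0] = 2 + -3 = -1, A[0][1] + B[1][0] = -5 + 0 = -5) = -5 (attained at k = 1)
  C[0][1] = min over k of (A[0][0] + B[0][1] = 2 + 9 = 11, A[0][1] + B[1][1] = -5 + 4 = -1) = -1 (attained at k = 1)
  C[1][0] = min over k of (A[1][0] + B[0][0] = 3 + -3 = 0, A[1][1] + B[1][0] = 1 + 0 = 1) = 0 (attained at k = 0)
  C[1][1] = min over k of (A[1][0] + B[0][1] = 3 + 9 = 12, A[1][1] + B[1][1] = 1 + 4 = 5) = 5 (attained at k = 1)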